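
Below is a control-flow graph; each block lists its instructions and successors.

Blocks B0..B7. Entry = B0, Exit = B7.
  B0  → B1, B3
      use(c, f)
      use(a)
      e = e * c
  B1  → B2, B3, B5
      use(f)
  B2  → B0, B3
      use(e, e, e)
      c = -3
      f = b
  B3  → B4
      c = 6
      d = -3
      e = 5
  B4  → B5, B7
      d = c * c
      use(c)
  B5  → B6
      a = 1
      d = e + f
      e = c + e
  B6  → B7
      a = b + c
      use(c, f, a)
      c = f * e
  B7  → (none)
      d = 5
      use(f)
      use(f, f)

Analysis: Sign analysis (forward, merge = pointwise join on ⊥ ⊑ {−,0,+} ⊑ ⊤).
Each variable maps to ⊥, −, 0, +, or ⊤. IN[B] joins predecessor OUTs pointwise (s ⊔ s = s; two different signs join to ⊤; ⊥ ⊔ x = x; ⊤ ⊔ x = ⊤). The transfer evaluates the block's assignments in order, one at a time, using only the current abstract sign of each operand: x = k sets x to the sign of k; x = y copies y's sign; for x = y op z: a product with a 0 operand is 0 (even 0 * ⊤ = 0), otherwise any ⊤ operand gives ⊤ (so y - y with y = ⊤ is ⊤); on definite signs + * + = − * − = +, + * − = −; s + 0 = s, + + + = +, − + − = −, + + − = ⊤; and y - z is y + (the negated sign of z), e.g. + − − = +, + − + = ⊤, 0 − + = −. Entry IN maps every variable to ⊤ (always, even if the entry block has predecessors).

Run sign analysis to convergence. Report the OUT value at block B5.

Fixpoint table:
  B0:   IN=(all ⊤)   OUT=(all ⊤)
  B1:   IN=(all ⊤)   OUT=(all ⊤)
  B2:   IN=(all ⊤)   OUT={c:-; rest ⊤}
  B3:   IN=(all ⊤)   OUT={c:+, d:-, e:+; rest ⊤}
  B4:   IN={c:+, d:-, e:+; rest ⊤}   OUT={c:+, d:+, e:+; rest ⊤}
  B5:   IN=(all ⊤)   OUT={a:+; rest ⊤}
  B6:   IN={a:+; rest ⊤}   OUT=(all ⊤)
  B7:   IN=(all ⊤)   OUT={d:+; rest ⊤}

Merge at B5: IN[B5] = OUT[B1] ⊔ OUT[B4] = {a: ⊤, b: ⊤, c: ⊤, d: ⊤, e: ⊤, f: ⊤}
Applying B5's transfer function to that IN value gives OUT[B5] (row B5 above).

Answer: {a: +, b: ⊤, c: ⊤, d: ⊤, e: ⊤, f: ⊤}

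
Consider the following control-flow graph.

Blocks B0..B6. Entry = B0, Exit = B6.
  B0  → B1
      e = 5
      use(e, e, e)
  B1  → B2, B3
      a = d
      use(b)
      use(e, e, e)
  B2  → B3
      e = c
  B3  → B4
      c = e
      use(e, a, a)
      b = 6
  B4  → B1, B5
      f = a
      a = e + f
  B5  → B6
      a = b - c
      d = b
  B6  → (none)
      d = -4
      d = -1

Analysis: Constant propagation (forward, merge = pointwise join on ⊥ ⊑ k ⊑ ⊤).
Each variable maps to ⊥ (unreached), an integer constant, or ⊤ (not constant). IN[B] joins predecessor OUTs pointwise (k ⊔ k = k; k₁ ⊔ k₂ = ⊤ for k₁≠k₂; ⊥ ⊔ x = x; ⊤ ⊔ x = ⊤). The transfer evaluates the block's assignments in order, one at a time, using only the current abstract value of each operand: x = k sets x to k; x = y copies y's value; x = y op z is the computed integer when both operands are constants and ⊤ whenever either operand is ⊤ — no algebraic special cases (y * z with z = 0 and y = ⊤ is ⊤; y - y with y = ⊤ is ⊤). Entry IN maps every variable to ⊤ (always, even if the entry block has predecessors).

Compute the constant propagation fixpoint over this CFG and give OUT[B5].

Answer: {a: ⊤, b: 6, c: ⊤, d: 6, e: ⊤, f: ⊤}

Derivation:
Per-block solution:
  B0:  IN=(all ⊤)  OUT={e:5; rest ⊤}
  B1:  IN=(all ⊤)  OUT=(all ⊤)
  B2:  IN=(all ⊤)  OUT=(all ⊤)
  B3:  IN=(all ⊤)  OUT={b:6; rest ⊤}
  B4:  IN={b:6; rest ⊤}  OUT={b:6; rest ⊤}
  B5:  IN={b:6; rest ⊤}  OUT={b:6, d:6; rest ⊤}
  B6:  IN={b:6, d:6; rest ⊤}  OUT={b:6, d:-1; rest ⊤}

Merge at B5: IN[B5] = OUT[B4] = {a: ⊤, b: 6, c: ⊤, d: ⊤, e: ⊤, f: ⊤}
Applying B5's transfer function to that IN value gives OUT[B5] (row B5 above).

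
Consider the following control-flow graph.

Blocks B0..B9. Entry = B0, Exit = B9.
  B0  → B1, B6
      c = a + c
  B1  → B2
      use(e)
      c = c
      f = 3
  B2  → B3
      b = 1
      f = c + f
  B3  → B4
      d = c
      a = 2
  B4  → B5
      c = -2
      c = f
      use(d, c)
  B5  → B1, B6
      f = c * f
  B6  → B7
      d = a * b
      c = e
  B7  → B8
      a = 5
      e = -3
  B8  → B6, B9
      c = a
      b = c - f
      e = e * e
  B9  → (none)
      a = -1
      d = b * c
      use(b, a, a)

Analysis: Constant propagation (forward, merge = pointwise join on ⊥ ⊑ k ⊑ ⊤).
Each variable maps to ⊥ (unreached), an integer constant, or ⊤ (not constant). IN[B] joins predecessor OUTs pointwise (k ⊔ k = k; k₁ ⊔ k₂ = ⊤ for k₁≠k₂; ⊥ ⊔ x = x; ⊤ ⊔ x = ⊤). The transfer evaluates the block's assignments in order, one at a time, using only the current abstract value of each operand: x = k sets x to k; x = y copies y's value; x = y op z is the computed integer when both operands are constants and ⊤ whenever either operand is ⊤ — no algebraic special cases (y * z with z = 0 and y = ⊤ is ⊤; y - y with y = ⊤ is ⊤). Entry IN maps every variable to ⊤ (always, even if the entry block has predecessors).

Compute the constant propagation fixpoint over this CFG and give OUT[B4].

Answer: {a: 2, b: 1, c: ⊤, d: ⊤, e: ⊤, f: ⊤}

Working:
Per-block solution:
  B0: | IN=(all ⊤) | OUT=(all ⊤)
  B1: | IN=(all ⊤) | OUT={f:3; rest ⊤}
  B2: | IN={f:3; rest ⊤} | OUT={b:1; rest ⊤}
  B3: | IN={b:1; rest ⊤} | OUT={a:2, b:1; rest ⊤}
  B4: | IN={a:2, b:1; rest ⊤} | OUT={a:2, b:1; rest ⊤}
  B5: | IN={a:2, b:1; rest ⊤} | OUT={a:2, b:1; rest ⊤}
  B6: | IN=(all ⊤) | OUT=(all ⊤)
  B7: | IN=(all ⊤) | OUT={a:5, e:-3; rest ⊤}
  B8: | IN={a:5, e:-3; rest ⊤} | OUT={a:5, c:5, e:9; rest ⊤}
  B9: | IN={a:5, c:5, e:9; rest ⊤} | OUT={a:-1, c:5, e:9; rest ⊤}

Merge at B4: IN[B4] = OUT[B3] = {a: 2, b: 1, c: ⊤, d: ⊤, e: ⊤, f: ⊤}
Applying B4's transfer function to that IN value gives OUT[B4] (row B4 above).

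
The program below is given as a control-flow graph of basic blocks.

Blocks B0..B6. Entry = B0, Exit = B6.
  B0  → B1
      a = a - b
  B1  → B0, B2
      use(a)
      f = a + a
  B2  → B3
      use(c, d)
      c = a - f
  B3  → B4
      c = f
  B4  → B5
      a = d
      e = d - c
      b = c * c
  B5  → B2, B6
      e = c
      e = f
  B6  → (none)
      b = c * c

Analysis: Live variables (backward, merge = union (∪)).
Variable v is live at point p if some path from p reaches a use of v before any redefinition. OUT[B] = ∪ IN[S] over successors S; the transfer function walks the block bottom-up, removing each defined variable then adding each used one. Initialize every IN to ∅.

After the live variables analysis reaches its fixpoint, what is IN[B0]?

Fixpoint table:
  B0:   IN={a, b, c, d}   OUT={a, b, c, d}
  B1:   IN={a, b, c, d}   OUT={a, b, c, d, f}
  B2:   IN={a, c, d, f}   OUT={d, f}
  B3:   IN={d, f}   OUT={c, d, f}
  B4:   IN={c, d, f}   OUT={a, c, d, f}
  B5:   IN={a, c, d, f}   OUT={a, c, d, f}
  B6:   IN={c}   OUT={}

Merge at B0: OUT[B0] = IN[B1] = {a, b, c, d}
Applying B0's transfer function to that OUT value gives IN[B0] (row B0 above).

Answer: {a, b, c, d}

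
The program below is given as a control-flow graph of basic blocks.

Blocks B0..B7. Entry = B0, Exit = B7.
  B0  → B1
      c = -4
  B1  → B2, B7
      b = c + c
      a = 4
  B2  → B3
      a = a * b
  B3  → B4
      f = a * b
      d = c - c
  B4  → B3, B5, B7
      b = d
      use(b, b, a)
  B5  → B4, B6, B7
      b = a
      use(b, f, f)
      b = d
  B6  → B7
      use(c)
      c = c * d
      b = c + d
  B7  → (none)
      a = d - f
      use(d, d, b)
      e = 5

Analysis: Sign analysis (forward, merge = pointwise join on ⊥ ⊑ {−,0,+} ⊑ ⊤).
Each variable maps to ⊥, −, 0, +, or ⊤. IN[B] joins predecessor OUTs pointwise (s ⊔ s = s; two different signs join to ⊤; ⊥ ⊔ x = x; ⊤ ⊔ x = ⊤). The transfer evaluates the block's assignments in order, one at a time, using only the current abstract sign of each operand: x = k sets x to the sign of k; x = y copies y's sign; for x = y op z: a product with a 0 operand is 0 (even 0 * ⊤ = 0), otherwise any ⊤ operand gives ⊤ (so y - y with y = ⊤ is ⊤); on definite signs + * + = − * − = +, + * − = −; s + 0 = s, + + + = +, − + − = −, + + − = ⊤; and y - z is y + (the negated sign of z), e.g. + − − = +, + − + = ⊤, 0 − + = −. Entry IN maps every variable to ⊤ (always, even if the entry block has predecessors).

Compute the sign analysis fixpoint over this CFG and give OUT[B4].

Per-block solution:
  B0:   IN=(all ⊤)   OUT={c:-; rest ⊤}
  B1:   IN={c:-; rest ⊤}   OUT={a:+, b:-, c:-; rest ⊤}
  B2:   IN={a:+, b:-, c:-; rest ⊤}   OUT={a:-, b:-, c:-; rest ⊤}
  B3:   IN={a:-, c:-; rest ⊤}   OUT={a:-, c:-; rest ⊤}
  B4:   IN={a:-, c:-; rest ⊤}   OUT={a:-, c:-; rest ⊤}
  B5:   IN={a:-, c:-; rest ⊤}   OUT={a:-, c:-; rest ⊤}
  B6:   IN={a:-, c:-; rest ⊤}   OUT={a:-; rest ⊤}
  B7:   IN=(all ⊤)   OUT={e:+; rest ⊤}

Merge at B4: IN[B4] = OUT[B3] ⊔ OUT[B5] = {a: -, b: ⊤, c: -, d: ⊤, e: ⊤, f: ⊤}
Applying B4's transfer function to that IN value gives OUT[B4] (row B4 above).

Answer: {a: -, b: ⊤, c: -, d: ⊤, e: ⊤, f: ⊤}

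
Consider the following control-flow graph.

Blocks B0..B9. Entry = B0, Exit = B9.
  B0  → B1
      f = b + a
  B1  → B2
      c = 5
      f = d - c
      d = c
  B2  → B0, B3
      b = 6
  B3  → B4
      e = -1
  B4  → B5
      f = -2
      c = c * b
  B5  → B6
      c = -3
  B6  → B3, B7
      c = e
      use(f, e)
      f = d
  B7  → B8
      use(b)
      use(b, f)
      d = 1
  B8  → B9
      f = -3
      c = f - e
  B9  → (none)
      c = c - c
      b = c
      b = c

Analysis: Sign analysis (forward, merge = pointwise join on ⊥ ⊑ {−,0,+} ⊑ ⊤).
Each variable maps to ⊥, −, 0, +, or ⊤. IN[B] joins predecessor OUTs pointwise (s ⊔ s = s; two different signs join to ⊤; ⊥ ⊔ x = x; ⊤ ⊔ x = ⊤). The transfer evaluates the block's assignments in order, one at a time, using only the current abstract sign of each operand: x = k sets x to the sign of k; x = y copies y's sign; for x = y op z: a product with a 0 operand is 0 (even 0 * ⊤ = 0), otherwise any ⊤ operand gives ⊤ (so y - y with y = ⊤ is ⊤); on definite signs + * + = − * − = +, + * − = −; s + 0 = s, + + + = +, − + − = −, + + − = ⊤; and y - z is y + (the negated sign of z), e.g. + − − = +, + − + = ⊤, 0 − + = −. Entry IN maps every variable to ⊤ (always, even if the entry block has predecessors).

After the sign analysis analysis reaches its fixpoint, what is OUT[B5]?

Answer: {a: ⊤, b: +, c: -, d: +, e: -, f: -}

Working:
Per-block solution:
  B0: | IN=(all ⊤) | OUT=(all ⊤)
  B1: | IN=(all ⊤) | OUT={c:+, d:+; rest ⊤}
  B2: | IN={c:+, d:+; rest ⊤} | OUT={b:+, c:+, d:+; rest ⊤}
  B3: | IN={b:+, d:+; rest ⊤} | OUT={b:+, d:+, e:-; rest ⊤}
  B4: | IN={b:+, d:+, e:-; rest ⊤} | OUT={b:+, d:+, e:-, f:-; rest ⊤}
  B5: | IN={b:+, d:+, e:-, f:-; rest ⊤} | OUT={b:+, c:-, d:+, e:-, f:-; rest ⊤}
  B6: | IN={b:+, c:-, d:+, e:-, f:-; rest ⊤} | OUT={b:+, c:-, d:+, e:-, f:+; rest ⊤}
  B7: | IN={b:+, c:-, d:+, e:-, f:+; rest ⊤} | OUT={b:+, c:-, d:+, e:-, f:+; rest ⊤}
  B8: | IN={b:+, c:-, d:+, e:-, f:+; rest ⊤} | OUT={b:+, d:+, e:-, f:-; rest ⊤}
  B9: | IN={b:+, d:+, e:-, f:-; rest ⊤} | OUT={d:+, e:-, f:-; rest ⊤}

Merge at B5: IN[B5] = OUT[B4] = {a: ⊤, b: +, c: ⊤, d: +, e: -, f: -}
Applying B5's transfer function to that IN value gives OUT[B5] (row B5 above).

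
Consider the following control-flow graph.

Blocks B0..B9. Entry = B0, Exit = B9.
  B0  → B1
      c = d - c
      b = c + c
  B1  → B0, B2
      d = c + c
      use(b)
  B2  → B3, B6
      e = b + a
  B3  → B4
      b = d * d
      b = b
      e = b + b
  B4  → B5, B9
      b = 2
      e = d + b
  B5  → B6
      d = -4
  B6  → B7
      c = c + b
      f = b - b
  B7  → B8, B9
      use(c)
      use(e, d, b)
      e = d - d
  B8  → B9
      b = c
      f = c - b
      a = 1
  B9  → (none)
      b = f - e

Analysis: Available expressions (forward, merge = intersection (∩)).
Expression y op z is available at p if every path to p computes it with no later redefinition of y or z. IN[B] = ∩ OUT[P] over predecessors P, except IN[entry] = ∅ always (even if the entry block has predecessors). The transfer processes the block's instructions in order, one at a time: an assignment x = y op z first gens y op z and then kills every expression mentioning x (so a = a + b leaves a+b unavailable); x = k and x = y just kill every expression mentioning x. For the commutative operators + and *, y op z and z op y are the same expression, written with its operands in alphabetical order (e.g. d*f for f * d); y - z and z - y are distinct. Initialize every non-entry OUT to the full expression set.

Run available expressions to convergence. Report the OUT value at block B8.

Fixpoint table:
  B0:  IN={}  OUT={c+c}
  B1:  IN={c+c}  OUT={c+c}
  B2:  IN={c+c}  OUT={a+b, c+c}
  B3:  IN={a+b, c+c}  OUT={b+b, c+c, d*d}
  B4:  IN={b+b, c+c, d*d}  OUT={b+d, c+c, d*d}
  B5:  IN={b+d, c+c, d*d}  OUT={c+c}
  B6:  IN={c+c}  OUT={b-b}
  B7:  IN={b-b}  OUT={b-b, d-d}
  B8:  IN={b-b, d-d}  OUT={c-b, d-d}
  B9:  IN={}  OUT={f-e}

Merge at B8: IN[B8] = OUT[B7] = {b-b, d-d}
Applying B8's transfer function to that IN value gives OUT[B8] (row B8 above).

Answer: {c-b, d-d}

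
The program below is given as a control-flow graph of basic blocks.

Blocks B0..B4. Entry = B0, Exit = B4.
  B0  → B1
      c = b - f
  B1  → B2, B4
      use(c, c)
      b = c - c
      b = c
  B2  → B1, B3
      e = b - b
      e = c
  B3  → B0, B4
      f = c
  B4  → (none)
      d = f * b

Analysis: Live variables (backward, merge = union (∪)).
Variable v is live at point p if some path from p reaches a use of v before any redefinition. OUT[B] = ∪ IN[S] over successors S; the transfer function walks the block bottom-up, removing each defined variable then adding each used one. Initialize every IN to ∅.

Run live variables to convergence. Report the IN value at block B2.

Answer: {b, c, f}

Working:
Fixpoint table:
  B0: | IN={b, f} | OUT={c, f}
  B1: | IN={c, f} | OUT={b, c, f}
  B2: | IN={b, c, f} | OUT={b, c, f}
  B3: | IN={b, c} | OUT={b, f}
  B4: | IN={b, f} | OUT={}

Merge at B2: OUT[B2] = IN[B1] ⊔ IN[B3] = {b, c, f}
Applying B2's transfer function to that OUT value gives IN[B2] (row B2 above).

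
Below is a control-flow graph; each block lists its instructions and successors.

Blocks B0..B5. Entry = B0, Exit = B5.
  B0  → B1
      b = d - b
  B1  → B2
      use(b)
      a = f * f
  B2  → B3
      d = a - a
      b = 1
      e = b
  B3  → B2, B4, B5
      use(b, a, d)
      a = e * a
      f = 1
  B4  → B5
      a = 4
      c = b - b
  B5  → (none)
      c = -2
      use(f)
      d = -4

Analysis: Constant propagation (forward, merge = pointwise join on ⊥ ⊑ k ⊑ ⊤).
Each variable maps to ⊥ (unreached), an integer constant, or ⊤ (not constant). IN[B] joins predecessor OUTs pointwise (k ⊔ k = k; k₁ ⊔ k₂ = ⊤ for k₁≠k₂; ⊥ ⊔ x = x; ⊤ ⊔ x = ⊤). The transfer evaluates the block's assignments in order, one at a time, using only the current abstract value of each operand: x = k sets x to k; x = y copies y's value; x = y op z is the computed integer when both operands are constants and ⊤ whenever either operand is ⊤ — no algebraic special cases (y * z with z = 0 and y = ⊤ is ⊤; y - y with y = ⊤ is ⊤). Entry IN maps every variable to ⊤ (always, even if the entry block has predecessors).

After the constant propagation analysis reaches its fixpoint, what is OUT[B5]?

Answer: {a: ⊤, b: 1, c: -2, d: -4, e: 1, f: 1}

Working:
Fixpoint table:
  B0:   IN=(all ⊤)   OUT=(all ⊤)
  B1:   IN=(all ⊤)   OUT=(all ⊤)
  B2:   IN=(all ⊤)   OUT={b:1, e:1; rest ⊤}
  B3:   IN={b:1, e:1; rest ⊤}   OUT={b:1, e:1, f:1; rest ⊤}
  B4:   IN={b:1, e:1, f:1; rest ⊤}   OUT={a:4, b:1, c:0, e:1, f:1; rest ⊤}
  B5:   IN={b:1, e:1, f:1; rest ⊤}   OUT={b:1, c:-2, d:-4, e:1, f:1; rest ⊤}

Merge at B5: IN[B5] = OUT[B3] ⊔ OUT[B4] = {a: ⊤, b: 1, c: ⊤, d: ⊤, e: 1, f: 1}
Applying B5's transfer function to that IN value gives OUT[B5] (row B5 above).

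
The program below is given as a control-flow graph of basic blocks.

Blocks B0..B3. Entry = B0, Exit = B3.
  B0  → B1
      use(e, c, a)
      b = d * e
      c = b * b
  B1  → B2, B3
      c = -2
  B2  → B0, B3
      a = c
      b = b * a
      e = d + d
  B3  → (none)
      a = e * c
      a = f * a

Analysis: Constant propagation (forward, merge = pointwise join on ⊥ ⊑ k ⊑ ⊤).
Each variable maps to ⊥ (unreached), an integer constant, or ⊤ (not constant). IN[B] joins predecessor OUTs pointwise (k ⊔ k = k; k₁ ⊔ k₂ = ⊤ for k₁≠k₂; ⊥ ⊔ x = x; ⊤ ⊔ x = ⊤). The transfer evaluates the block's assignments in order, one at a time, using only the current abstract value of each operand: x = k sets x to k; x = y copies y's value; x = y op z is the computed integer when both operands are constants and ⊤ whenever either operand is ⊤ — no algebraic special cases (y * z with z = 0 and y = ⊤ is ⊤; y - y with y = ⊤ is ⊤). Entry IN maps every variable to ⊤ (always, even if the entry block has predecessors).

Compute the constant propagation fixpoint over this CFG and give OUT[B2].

Fixpoint table:
  B0:   IN=(all ⊤)   OUT=(all ⊤)
  B1:   IN=(all ⊤)   OUT={c:-2; rest ⊤}
  B2:   IN={c:-2; rest ⊤}   OUT={a:-2, c:-2; rest ⊤}
  B3:   IN={c:-2; rest ⊤}   OUT={c:-2; rest ⊤}

Merge at B2: IN[B2] = OUT[B1] = {a: ⊤, b: ⊤, c: -2, d: ⊤, e: ⊤, f: ⊤}
Applying B2's transfer function to that IN value gives OUT[B2] (row B2 above).

Answer: {a: -2, b: ⊤, c: -2, d: ⊤, e: ⊤, f: ⊤}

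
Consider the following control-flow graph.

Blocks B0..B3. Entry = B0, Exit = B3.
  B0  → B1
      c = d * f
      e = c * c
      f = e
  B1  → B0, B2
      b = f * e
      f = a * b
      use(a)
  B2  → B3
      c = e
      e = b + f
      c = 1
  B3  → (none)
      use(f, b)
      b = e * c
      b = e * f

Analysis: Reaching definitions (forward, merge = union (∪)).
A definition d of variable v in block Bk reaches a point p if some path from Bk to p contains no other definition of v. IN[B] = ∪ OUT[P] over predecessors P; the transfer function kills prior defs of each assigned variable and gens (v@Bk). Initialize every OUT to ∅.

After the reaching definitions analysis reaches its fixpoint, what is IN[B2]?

Answer: {b@B1, c@B0, e@B0, f@B1}

Trace:
Fixpoint table:
  B0: | IN={b@B1, c@B0, e@B0, f@B1} | OUT={b@B1, c@B0, e@B0, f@B0}
  B1: | IN={b@B1, c@B0, e@B0, f@B0} | OUT={b@B1, c@B0, e@B0, f@B1}
  B2: | IN={b@B1, c@B0, e@B0, f@B1} | OUT={b@B1, c@B2, e@B2, f@B1}
  B3: | IN={b@B1, c@B2, e@B2, f@B1} | OUT={b@B3, c@B2, e@B2, f@B1}

Merge at B2: IN[B2] = OUT[B1] = {b@B1, c@B0, e@B0, f@B1}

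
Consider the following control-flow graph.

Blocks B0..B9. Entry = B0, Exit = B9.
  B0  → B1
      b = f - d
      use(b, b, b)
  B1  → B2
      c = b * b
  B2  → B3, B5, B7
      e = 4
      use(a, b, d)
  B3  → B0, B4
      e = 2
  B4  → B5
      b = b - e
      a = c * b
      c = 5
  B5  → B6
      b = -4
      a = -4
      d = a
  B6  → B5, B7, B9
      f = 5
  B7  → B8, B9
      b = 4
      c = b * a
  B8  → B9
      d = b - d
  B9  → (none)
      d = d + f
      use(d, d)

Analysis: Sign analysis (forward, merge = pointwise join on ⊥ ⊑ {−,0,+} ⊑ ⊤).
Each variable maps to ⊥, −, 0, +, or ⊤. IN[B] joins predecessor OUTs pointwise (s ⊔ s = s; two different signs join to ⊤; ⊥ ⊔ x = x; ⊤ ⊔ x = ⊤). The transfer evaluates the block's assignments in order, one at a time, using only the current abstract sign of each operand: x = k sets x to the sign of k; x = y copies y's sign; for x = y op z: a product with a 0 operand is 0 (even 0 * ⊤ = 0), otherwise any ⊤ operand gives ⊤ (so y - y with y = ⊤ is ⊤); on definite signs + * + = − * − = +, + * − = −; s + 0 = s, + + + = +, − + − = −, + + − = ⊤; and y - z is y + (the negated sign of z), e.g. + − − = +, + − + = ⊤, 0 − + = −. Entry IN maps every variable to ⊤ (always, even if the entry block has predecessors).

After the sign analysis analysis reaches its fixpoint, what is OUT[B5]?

Fixpoint table:
  B0:   IN=(all ⊤)   OUT=(all ⊤)
  B1:   IN=(all ⊤)   OUT=(all ⊤)
  B2:   IN=(all ⊤)   OUT={e:+; rest ⊤}
  B3:   IN={e:+; rest ⊤}   OUT={e:+; rest ⊤}
  B4:   IN={e:+; rest ⊤}   OUT={c:+, e:+; rest ⊤}
  B5:   IN={e:+; rest ⊤}   OUT={a:-, b:-, d:-, e:+; rest ⊤}
  B6:   IN={a:-, b:-, d:-, e:+; rest ⊤}   OUT={a:-, b:-, d:-, e:+, f:+; rest ⊤}
  B7:   IN={e:+; rest ⊤}   OUT={b:+, e:+; rest ⊤}
  B8:   IN={b:+, e:+; rest ⊤}   OUT={b:+, e:+; rest ⊤}
  B9:   IN={e:+; rest ⊤}   OUT={e:+; rest ⊤}

Merge at B5: IN[B5] = OUT[B2] ⊔ OUT[B4] ⊔ OUT[B6] = {a: ⊤, b: ⊤, c: ⊤, d: ⊤, e: +, f: ⊤}
Applying B5's transfer function to that IN value gives OUT[B5] (row B5 above).

Answer: {a: -, b: -, c: ⊤, d: -, e: +, f: ⊤}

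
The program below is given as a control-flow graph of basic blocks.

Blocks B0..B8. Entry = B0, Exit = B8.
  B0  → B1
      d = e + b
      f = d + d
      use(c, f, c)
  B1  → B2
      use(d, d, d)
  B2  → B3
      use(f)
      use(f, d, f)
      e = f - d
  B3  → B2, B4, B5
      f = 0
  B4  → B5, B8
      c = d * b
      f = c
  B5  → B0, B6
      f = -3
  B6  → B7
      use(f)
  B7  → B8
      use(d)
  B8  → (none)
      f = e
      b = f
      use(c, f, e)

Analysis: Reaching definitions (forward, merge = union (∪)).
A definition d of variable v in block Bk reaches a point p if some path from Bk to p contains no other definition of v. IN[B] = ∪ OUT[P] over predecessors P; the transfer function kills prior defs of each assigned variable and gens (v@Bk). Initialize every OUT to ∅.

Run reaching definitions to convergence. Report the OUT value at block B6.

Converged values:
  B0:  IN={c@B4, d@B0, e@B2, f@B5}  OUT={c@B4, d@B0, e@B2, f@B0}
  B1:  IN={c@B4, d@B0, e@B2, f@B0}  OUT={c@B4, d@B0, e@B2, f@B0}
  B2:  IN={c@B4, d@B0, e@B2, f@B0, f@B3}  OUT={c@B4, d@B0, e@B2, f@B0, f@B3}
  B3:  IN={c@B4, d@B0, e@B2, f@B0, f@B3}  OUT={c@B4, d@B0, e@B2, f@B3}
  B4:  IN={c@B4, d@B0, e@B2, f@B3}  OUT={c@B4, d@B0, e@B2, f@B4}
  B5:  IN={c@B4, d@B0, e@B2, f@B3, f@B4}  OUT={c@B4, d@B0, e@B2, f@B5}
  B6:  IN={c@B4, d@B0, e@B2, f@B5}  OUT={c@B4, d@B0, e@B2, f@B5}
  B7:  IN={c@B4, d@B0, e@B2, f@B5}  OUT={c@B4, d@B0, e@B2, f@B5}
  B8:  IN={c@B4, d@B0, e@B2, f@B4, f@B5}  OUT={b@B8, c@B4, d@B0, e@B2, f@B8}

Merge at B6: IN[B6] = OUT[B5] = {c@B4, d@B0, e@B2, f@B5}
Applying B6's transfer function to that IN value gives OUT[B6] (row B6 above).

Answer: {c@B4, d@B0, e@B2, f@B5}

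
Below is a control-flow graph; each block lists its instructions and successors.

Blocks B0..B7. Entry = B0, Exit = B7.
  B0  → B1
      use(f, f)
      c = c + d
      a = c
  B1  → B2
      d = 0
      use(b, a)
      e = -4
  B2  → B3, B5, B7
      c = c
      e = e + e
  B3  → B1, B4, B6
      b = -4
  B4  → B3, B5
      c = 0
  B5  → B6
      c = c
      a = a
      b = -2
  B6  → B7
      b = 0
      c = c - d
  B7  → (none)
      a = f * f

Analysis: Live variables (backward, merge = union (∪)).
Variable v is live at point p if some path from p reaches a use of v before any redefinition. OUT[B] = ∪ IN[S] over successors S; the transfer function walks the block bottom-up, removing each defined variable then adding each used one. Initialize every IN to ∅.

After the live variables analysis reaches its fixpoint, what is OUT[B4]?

Per-block solution:
  B0:  IN={b, c, d, f}  OUT={a, b, c, f}
  B1:  IN={a, b, c, f}  OUT={a, c, d, e, f}
  B2:  IN={a, c, d, e, f}  OUT={a, c, d, f}
  B3:  IN={a, c, d, f}  OUT={a, b, c, d, f}
  B4:  IN={a, d, f}  OUT={a, c, d, f}
  B5:  IN={a, c, d, f}  OUT={c, d, f}
  B6:  IN={c, d, f}  OUT={f}
  B7:  IN={f}  OUT={}

Merge at B4: OUT[B4] = IN[B3] ⊔ IN[B5] = {a, c, d, f}

Answer: {a, c, d, f}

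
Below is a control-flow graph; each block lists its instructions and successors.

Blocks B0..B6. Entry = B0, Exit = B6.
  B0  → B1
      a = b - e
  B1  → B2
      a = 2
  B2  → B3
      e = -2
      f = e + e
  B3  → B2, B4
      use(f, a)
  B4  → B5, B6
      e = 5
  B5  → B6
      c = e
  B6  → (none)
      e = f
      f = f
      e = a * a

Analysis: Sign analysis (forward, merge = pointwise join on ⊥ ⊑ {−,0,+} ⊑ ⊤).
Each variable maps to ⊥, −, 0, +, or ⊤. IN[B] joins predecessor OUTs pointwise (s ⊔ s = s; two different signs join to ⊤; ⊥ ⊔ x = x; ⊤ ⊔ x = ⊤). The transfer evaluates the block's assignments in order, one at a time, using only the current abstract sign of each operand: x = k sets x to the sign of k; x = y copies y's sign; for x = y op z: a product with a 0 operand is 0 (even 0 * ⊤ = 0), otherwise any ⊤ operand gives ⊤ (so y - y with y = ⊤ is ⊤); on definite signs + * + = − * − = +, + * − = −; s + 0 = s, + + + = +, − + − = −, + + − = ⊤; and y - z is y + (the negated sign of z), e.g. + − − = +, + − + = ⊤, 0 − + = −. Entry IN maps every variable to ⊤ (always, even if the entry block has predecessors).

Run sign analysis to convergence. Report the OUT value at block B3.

Per-block solution:
  B0:   IN=(all ⊤)   OUT=(all ⊤)
  B1:   IN=(all ⊤)   OUT={a:+; rest ⊤}
  B2:   IN={a:+; rest ⊤}   OUT={a:+, e:-, f:-; rest ⊤}
  B3:   IN={a:+, e:-, f:-; rest ⊤}   OUT={a:+, e:-, f:-; rest ⊤}
  B4:   IN={a:+, e:-, f:-; rest ⊤}   OUT={a:+, e:+, f:-; rest ⊤}
  B5:   IN={a:+, e:+, f:-; rest ⊤}   OUT={a:+, c:+, e:+, f:-; rest ⊤}
  B6:   IN={a:+, e:+, f:-; rest ⊤}   OUT={a:+, e:+, f:-; rest ⊤}

Merge at B3: IN[B3] = OUT[B2] = {a: +, b: ⊤, c: ⊤, d: ⊤, e: -, f: -}
Applying B3's transfer function to that IN value gives OUT[B3] (row B3 above).

Answer: {a: +, b: ⊤, c: ⊤, d: ⊤, e: -, f: -}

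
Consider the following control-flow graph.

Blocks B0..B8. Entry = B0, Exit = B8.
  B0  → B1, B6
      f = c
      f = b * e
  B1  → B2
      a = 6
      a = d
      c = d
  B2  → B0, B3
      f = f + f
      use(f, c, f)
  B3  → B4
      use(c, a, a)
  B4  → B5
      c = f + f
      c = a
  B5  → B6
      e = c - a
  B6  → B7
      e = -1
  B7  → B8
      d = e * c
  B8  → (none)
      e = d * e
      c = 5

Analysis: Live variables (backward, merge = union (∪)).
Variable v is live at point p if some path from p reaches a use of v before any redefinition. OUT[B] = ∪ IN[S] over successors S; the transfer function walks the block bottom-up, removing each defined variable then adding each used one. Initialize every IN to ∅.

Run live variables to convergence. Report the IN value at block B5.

Answer: {a, c}

Trace:
Fixpoint table:
  B0:   IN={b, c, d, e}   OUT={b, c, d, e, f}
  B1:   IN={b, d, e, f}   OUT={a, b, c, d, e, f}
  B2:   IN={a, b, c, d, e, f}   OUT={a, b, c, d, e, f}
  B3:   IN={a, c, f}   OUT={a, f}
  B4:   IN={a, f}   OUT={a, c}
  B5:   IN={a, c}   OUT={c}
  B6:   IN={c}   OUT={c, e}
  B7:   IN={c, e}   OUT={d, e}
  B8:   IN={d, e}   OUT={}

Merge at B5: OUT[B5] = IN[B6] = {c}
Applying B5's transfer function to that OUT value gives IN[B5] (row B5 above).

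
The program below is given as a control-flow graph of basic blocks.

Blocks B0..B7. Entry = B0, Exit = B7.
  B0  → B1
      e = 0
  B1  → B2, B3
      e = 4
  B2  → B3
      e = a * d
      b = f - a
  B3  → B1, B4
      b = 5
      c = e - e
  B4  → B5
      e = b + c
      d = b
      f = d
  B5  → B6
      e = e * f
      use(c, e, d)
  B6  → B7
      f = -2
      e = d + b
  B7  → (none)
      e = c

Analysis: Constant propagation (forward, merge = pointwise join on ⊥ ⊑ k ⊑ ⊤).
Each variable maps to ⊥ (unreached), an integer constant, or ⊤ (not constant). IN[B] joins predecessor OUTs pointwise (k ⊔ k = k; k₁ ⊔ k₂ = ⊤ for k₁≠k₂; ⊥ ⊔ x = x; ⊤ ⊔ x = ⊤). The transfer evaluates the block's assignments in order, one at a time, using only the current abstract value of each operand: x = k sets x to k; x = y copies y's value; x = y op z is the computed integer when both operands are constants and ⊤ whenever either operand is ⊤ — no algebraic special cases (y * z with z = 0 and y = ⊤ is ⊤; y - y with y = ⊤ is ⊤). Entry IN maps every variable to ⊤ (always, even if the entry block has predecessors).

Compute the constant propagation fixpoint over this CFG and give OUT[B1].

Converged values:
  B0:  IN=(all ⊤)  OUT={e:0; rest ⊤}
  B1:  IN=(all ⊤)  OUT={e:4; rest ⊤}
  B2:  IN={e:4; rest ⊤}  OUT=(all ⊤)
  B3:  IN=(all ⊤)  OUT={b:5; rest ⊤}
  B4:  IN={b:5; rest ⊤}  OUT={b:5, d:5, f:5; rest ⊤}
  B5:  IN={b:5, d:5, f:5; rest ⊤}  OUT={b:5, d:5, f:5; rest ⊤}
  B6:  IN={b:5, d:5, f:5; rest ⊤}  OUT={b:5, d:5, e:10, f:-2; rest ⊤}
  B7:  IN={b:5, d:5, e:10, f:-2; rest ⊤}  OUT={b:5, d:5, f:-2; rest ⊤}

Merge at B1: IN[B1] = OUT[B0] ⊔ OUT[B3] = {a: ⊤, b: ⊤, c: ⊤, d: ⊤, e: ⊤, f: ⊤}
Applying B1's transfer function to that IN value gives OUT[B1] (row B1 above).

Answer: {a: ⊤, b: ⊤, c: ⊤, d: ⊤, e: 4, f: ⊤}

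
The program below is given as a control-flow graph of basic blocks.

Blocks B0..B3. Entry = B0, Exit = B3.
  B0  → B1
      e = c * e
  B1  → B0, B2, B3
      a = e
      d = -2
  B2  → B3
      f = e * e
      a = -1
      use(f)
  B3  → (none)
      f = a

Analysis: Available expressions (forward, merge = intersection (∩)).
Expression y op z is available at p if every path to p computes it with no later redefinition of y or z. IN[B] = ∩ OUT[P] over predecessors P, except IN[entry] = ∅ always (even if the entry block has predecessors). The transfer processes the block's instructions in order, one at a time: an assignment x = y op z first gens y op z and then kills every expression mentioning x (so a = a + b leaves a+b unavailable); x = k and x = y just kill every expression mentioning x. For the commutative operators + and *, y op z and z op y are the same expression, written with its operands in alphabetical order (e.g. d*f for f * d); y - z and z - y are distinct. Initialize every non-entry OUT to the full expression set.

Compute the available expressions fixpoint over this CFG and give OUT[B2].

Answer: {e*e}

Working:
Converged values:
  B0:  IN={}  OUT={}
  B1:  IN={}  OUT={}
  B2:  IN={}  OUT={e*e}
  B3:  IN={}  OUT={}

Merge at B2: IN[B2] = OUT[B1] = {}
Applying B2's transfer function to that IN value gives OUT[B2] (row B2 above).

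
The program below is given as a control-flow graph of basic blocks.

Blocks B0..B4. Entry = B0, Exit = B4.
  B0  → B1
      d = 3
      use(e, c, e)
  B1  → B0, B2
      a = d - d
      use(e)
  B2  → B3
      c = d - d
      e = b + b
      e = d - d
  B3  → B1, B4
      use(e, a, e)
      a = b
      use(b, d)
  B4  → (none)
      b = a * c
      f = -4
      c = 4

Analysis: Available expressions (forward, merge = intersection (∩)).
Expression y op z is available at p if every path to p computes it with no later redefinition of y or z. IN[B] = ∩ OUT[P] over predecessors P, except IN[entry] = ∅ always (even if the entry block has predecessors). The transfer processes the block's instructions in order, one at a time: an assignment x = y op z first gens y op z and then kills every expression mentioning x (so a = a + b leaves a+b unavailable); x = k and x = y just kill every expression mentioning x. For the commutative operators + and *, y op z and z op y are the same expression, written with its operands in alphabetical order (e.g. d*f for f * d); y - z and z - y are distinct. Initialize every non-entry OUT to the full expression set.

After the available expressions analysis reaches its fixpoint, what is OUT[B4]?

Answer: {d-d}

Working:
Fixpoint table:
  B0:  IN={}  OUT={}
  B1:  IN={}  OUT={d-d}
  B2:  IN={d-d}  OUT={b+b, d-d}
  B3:  IN={b+b, d-d}  OUT={b+b, d-d}
  B4:  IN={b+b, d-d}  OUT={d-d}

Merge at B4: IN[B4] = OUT[B3] = {b+b, d-d}
Applying B4's transfer function to that IN value gives OUT[B4] (row B4 above).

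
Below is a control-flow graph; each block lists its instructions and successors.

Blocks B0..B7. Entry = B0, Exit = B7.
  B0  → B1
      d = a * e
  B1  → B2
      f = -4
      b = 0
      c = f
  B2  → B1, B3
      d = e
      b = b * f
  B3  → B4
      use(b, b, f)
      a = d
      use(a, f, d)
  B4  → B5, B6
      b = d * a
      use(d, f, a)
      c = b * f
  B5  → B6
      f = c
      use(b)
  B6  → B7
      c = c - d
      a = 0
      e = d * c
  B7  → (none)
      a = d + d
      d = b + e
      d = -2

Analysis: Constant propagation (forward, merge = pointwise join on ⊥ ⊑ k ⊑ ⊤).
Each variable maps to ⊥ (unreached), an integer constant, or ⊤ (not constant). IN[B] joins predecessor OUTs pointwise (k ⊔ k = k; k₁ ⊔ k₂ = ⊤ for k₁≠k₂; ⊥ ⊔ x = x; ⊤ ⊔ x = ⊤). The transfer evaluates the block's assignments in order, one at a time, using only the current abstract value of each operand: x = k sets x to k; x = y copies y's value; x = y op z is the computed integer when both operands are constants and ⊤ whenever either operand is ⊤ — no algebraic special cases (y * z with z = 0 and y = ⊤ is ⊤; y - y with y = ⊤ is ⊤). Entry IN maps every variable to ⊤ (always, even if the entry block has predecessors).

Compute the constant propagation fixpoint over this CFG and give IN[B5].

Fixpoint table:
  B0: | IN=(all ⊤) | OUT=(all ⊤)
  B1: | IN=(all ⊤) | OUT={b:0, c:-4, f:-4; rest ⊤}
  B2: | IN={b:0, c:-4, f:-4; rest ⊤} | OUT={b:0, c:-4, f:-4; rest ⊤}
  B3: | IN={b:0, c:-4, f:-4; rest ⊤} | OUT={b:0, c:-4, f:-4; rest ⊤}
  B4: | IN={b:0, c:-4, f:-4; rest ⊤} | OUT={f:-4; rest ⊤}
  B5: | IN={f:-4; rest ⊤} | OUT=(all ⊤)
  B6: | IN=(all ⊤) | OUT={a:0; rest ⊤}
  B7: | IN={a:0; rest ⊤} | OUT={d:-2; rest ⊤}

Merge at B5: IN[B5] = OUT[B4] = {a: ⊤, b: ⊤, c: ⊤, d: ⊤, e: ⊤, f: -4}

Answer: {a: ⊤, b: ⊤, c: ⊤, d: ⊤, e: ⊤, f: -4}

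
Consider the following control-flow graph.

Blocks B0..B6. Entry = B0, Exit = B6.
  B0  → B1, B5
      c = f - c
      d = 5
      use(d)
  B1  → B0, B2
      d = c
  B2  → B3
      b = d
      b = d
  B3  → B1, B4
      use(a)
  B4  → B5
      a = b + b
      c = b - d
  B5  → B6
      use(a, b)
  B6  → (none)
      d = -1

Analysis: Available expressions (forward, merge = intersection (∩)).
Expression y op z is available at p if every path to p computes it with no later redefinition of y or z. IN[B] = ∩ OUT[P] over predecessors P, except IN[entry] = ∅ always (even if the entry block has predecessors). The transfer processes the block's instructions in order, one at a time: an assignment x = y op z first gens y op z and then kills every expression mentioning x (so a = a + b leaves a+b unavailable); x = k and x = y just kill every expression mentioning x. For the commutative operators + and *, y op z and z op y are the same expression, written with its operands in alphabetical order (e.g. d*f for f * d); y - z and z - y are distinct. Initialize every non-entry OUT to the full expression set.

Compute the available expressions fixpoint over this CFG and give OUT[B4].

Per-block solution:
  B0: | IN={} | OUT={}
  B1: | IN={} | OUT={}
  B2: | IN={} | OUT={}
  B3: | IN={} | OUT={}
  B4: | IN={} | OUT={b+b, b-d}
  B5: | IN={} | OUT={}
  B6: | IN={} | OUT={}

Merge at B4: IN[B4] = OUT[B3] = {}
Applying B4's transfer function to that IN value gives OUT[B4] (row B4 above).

Answer: {b+b, b-d}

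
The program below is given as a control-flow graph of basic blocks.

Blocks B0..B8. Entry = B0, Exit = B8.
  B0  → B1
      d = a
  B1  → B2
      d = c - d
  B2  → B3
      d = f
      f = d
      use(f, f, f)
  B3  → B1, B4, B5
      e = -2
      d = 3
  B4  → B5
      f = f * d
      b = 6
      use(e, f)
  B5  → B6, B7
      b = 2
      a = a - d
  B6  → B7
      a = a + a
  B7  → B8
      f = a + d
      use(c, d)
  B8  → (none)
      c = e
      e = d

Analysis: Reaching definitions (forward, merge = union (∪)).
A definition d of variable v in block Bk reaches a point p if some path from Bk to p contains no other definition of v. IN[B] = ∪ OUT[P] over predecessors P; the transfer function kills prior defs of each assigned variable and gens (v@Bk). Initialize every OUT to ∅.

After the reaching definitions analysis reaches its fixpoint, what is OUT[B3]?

Converged values:
  B0:   IN={}   OUT={d@B0}
  B1:   IN={d@B0, d@B3, e@B3, f@B2}   OUT={d@B1, e@B3, f@B2}
  B2:   IN={d@B1, e@B3, f@B2}   OUT={d@B2, e@B3, f@B2}
  B3:   IN={d@B2, e@B3, f@B2}   OUT={d@B3, e@B3, f@B2}
  B4:   IN={d@B3, e@B3, f@B2}   OUT={b@B4, d@B3, e@B3, f@B4}
  B5:   IN={b@B4, d@B3, e@B3, f@B2, f@B4}   OUT={a@B5, b@B5, d@B3, e@B3, f@B2, f@B4}
  B6:   IN={a@B5, b@B5, d@B3, e@B3, f@B2, f@B4}   OUT={a@B6, b@B5, d@B3, e@B3, f@B2, f@B4}
  B7:   IN={a@B5, a@B6, b@B5, d@B3, e@B3, f@B2, f@B4}   OUT={a@B5, a@B6, b@B5, d@B3, e@B3, f@B7}
  B8:   IN={a@B5, a@B6, b@B5, d@B3, e@B3, f@B7}   OUT={a@B5, a@B6, b@B5, c@B8, d@B3, e@B8, f@B7}

Merge at B3: IN[B3] = OUT[B2] = {d@B2, e@B3, f@B2}
Applying B3's transfer function to that IN value gives OUT[B3] (row B3 above).

Answer: {d@B3, e@B3, f@B2}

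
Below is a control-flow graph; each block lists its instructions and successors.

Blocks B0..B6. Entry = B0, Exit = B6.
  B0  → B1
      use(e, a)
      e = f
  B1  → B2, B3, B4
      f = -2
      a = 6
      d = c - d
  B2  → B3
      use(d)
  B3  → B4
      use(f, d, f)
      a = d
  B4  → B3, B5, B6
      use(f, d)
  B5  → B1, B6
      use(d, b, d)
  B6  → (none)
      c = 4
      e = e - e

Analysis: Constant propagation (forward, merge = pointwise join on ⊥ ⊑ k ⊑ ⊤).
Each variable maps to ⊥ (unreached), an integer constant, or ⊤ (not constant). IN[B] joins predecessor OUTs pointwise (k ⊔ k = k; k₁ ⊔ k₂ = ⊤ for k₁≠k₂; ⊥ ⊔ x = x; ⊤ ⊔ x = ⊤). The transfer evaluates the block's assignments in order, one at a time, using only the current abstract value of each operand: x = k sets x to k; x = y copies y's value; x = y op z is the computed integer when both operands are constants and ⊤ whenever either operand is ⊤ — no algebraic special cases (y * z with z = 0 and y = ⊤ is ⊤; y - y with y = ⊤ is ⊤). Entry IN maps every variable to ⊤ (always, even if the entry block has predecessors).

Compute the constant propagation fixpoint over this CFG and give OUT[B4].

Per-block solution:
  B0:  IN=(all ⊤)  OUT=(all ⊤)
  B1:  IN=(all ⊤)  OUT={a:6, f:-2; rest ⊤}
  B2:  IN={a:6, f:-2; rest ⊤}  OUT={a:6, f:-2; rest ⊤}
  B3:  IN={f:-2; rest ⊤}  OUT={f:-2; rest ⊤}
  B4:  IN={f:-2; rest ⊤}  OUT={f:-2; rest ⊤}
  B5:  IN={f:-2; rest ⊤}  OUT={f:-2; rest ⊤}
  B6:  IN={f:-2; rest ⊤}  OUT={c:4, f:-2; rest ⊤}

Merge at B4: IN[B4] = OUT[B1] ⊔ OUT[B3] = {a: ⊤, b: ⊤, c: ⊤, d: ⊤, e: ⊤, f: -2}
Applying B4's transfer function to that IN value gives OUT[B4] (row B4 above).

Answer: {a: ⊤, b: ⊤, c: ⊤, d: ⊤, e: ⊤, f: -2}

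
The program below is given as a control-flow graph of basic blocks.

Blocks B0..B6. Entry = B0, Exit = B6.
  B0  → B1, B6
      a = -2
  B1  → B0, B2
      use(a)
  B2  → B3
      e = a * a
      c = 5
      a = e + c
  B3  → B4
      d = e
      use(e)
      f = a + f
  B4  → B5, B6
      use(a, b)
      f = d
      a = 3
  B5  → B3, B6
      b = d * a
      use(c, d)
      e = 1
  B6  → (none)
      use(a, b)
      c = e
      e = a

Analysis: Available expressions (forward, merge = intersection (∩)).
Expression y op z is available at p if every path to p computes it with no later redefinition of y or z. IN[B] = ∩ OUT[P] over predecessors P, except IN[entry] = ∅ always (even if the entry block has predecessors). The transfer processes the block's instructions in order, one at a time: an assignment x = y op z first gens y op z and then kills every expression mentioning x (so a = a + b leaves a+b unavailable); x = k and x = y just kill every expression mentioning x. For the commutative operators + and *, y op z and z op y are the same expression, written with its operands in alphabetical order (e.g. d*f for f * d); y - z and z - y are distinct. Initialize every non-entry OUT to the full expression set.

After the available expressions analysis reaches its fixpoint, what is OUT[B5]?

Answer: {a*d}

Derivation:
Fixpoint table:
  B0: | IN={} | OUT={}
  B1: | IN={} | OUT={}
  B2: | IN={} | OUT={c+e}
  B3: | IN={} | OUT={}
  B4: | IN={} | OUT={}
  B5: | IN={} | OUT={a*d}
  B6: | IN={} | OUT={}

Merge at B5: IN[B5] = OUT[B4] = {}
Applying B5's transfer function to that IN value gives OUT[B5] (row B5 above).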